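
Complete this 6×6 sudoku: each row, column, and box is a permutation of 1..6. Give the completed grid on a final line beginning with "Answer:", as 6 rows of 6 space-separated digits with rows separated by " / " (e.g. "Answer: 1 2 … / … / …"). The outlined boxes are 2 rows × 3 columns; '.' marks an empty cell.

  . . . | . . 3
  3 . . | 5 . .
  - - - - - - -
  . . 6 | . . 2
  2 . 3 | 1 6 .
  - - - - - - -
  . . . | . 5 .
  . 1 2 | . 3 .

Step 1. [r5c3∈{4}] nothing but 4 survives at r5c3, so r5c3=4.
Step 2. [r3c5∈{4}] r3c5 has the single candidate 4 ⇒ r3c5=4.
Step 3. [r1c1∈{1,4,5,6}] 4 has one home in col 1: r1c1 ⇒ r1c1=4.
Step 4. [r5c1∈{6}] r5c1 is down to just 6. So r5c1=6.
Step 5. [r2c3∈{1}] r2c3 is down to just 1, so r2c3=1.
Step 6. [r2c5∈{2}] only 2 remains possible at r2c5. So r2c5=2.
Step 7. [r3c2∈{5}] r3c2 is down to just 5. So r3c2=5.
Step 8. [r1c4∈{6}] only 6 remains possible at r1c4, so r1c4=6.
Step 9. [r6c4∈{4}] r6c4 is down to just 4. So r6c4=4.
Step 10. [r6c1∈{5}] r6c1 is down to just 5, so r6c1=5.
Step 11. [r1c2∈{2}] r1c2 is down to just 2, so r1c2=2.
Step 12. [r4c2∈{4}] r4c2 has the single candidate 4, so r4c2=4.
Step 13. [r1c5∈{1}] nothing but 1 survives at r1c5 ⇒ r1c5=1.
Step 14. [r5c2∈{3}] r5c2 has the single candidate 3, so r5c2=3.
Step 15. [r3c1∈{1}] nothing but 1 survives at r3c1, so r3c1=1.
Step 16. [r2c6∈{4}] r2c6 is down to just 4, so r2c6=4.
Step 17. [r5c4∈{2}] only 2 remains possible at r5c4, so r5c4=2.
Step 18. [r4c6∈{5}] r4c6 is down to just 5. So r4c6=5.
Step 19. [r6c6∈{6}] nothing but 6 survives at r6c6, so r6c6=6.
Step 20. [r3c4∈{3}] only 3 remains possible at r3c4 ⇒ r3c4=3.
Step 21. [r2c2∈{6}] nothing but 6 survives at r2c2 ⇒ r2c2=6.
Step 22. [r1c3∈{5}] r1c3 has the single candidate 5. So r1c3=5.
Step 23. [r5c6∈{1}] only 1 remains possible at r5c6 ⇒ r5c6=1.

Answer: 4 2 5 6 1 3 / 3 6 1 5 2 4 / 1 5 6 3 4 2 / 2 4 3 1 6 5 / 6 3 4 2 5 1 / 5 1 2 4 3 6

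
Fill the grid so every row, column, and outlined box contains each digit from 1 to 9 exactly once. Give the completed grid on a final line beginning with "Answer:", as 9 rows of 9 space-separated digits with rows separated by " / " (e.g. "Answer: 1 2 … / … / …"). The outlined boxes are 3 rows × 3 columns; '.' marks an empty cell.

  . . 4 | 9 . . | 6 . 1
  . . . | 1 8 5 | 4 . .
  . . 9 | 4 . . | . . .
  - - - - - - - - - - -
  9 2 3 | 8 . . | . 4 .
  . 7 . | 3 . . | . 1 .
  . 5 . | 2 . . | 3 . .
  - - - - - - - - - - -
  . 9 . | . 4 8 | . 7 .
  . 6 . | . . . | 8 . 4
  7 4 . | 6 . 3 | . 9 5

Step 1. [r6c8∈{6,8}] r6c8 is the only open cell in col 8 admitting 6 ⇒ r6c8=6.
Step 2. [r2c2∈{3}] r2c2's peers cover all but 3. So r2c2=3.
Step 3. [r2c8∈{2}] r2c8 is down to just 2 ⇒ r2c8=2.
Step 4. [r5c7∈{2,5,9}] 9 has one home in col 7: r5c7, so r5c7=9.
Step 5. [r4c9∈{7}] only 7 remains possible at r4c9 ⇒ r4c9=7.
Step 6. [r1c2∈{8}] r1c2 has the single candidate 8. So r1c2=8.
Step 7. [r9c3∈{1,2,8}] r9c3 is the only open cell in row 9 admitting 8 ⇒ r9c3=8.
Step 8. [r6c3∈{1}] only 1 remains possible at r6c3 ⇒ r6c3=1.
Step 9. [r8c8∈{3}] r8c8 is down to just 3 ⇒ r8c8=3.
Step 10. [r5c3∈{6}] r5c3's peers cover all but 6. So r5c3=6.
Step 11. [r7c4∈{5}] r7c4 has the single candidate 5. So r7c4=5.
Step 12. [r7c3∈{2}] r7c3 has the single candidate 2, so r7c3=2.
Step 13. [r3c7∈{5,7}] across col 7, 7 lands solely at r3c7. So r3c7=7.
Step 14. [r6c9∈{8}] r6c9 is down to just 8 ⇒ r6c9=8.
Step 15. [r1c5∈{2,3,7}] across row 1, 3 lands solely at r1c5, so r1c5=3.
Step 16. [r1c6∈{2,7}] in row 1, 7 fits only at r1c6, so r1c6=7.
Step 17. [r1c1∈{2,5}] 2 has one home in row 1: r1c1 ⇒ r1c1=2.
Step 18. [r3c1∈{1,5,6}] across box 1, 5 lands solely at r3c1. So r3c1=5.
Step 19. [r8c1∈{1}] r8c1 has the single candidate 1, so r8c1=1.
Step 20. [r9c5∈{1,2}] across box 8, 1 lands solely at r9c5 ⇒ r9c5=1.
Step 21. [r6c5∈{7,9}] r6c5 is the only open cell in row 6 admitting 7 ⇒ r6c5=7.
Step 22. [r6c1∈{4}] nothing but 4 survives at r6c1. So r6c1=4.
Step 23. [r8c5∈{2,9}] 9 has one home in col 5: r8c5, so r8c5=9.
Step 24. [r3c5∈{2,6}] r3c5 is the only open cell in col 5 admitting 2. So r3c5=2.
Step 25. [r4c5∈{5,6}] across col 5, 6 lands solely at r4c5, so r4c5=6.
Step 26. [r2c3∈{7}] r2c3 has the single candidate 7. So r2c3=7.
Step 27. [r9c7∈{2}] r9c7's peers cover all but 2. So r9c7=2.
Step 28. [r7c1∈{3}] r7c1 has the single candidate 3 ⇒ r7c1=3.
Step 29. [r2c1∈{6}] r2c1's peers cover all but 6. So r2c1=6.
Step 30. [r7c7∈{1}] nothing but 1 survives at r7c7 ⇒ r7c7=1.
Step 31. [r4c6∈{1}] only 1 remains possible at r4c6, so r4c6=1.
Step 32. [r1c8∈{5}] nothing but 5 survives at r1c8 ⇒ r1c8=5.
Step 33. [r8c6∈{2}] r8c6 is down to just 2. So r8c6=2.
Step 34. [r8c4∈{7}] r8c4's peers cover all but 7 ⇒ r8c4=7.
Step 35. [r5c5∈{5}] r5c5 is down to just 5. So r5c5=5.
Step 36. [r3c6∈{6}] only 6 remains possible at r3c6. So r3c6=6.
Step 37. [r8c3∈{5}] r8c3 has the single candidate 5. So r8c3=5.
Step 38. [r2c9∈{9}] nothing but 9 survives at r2c9, so r2c9=9.
Step 39. [r3c9∈{3}] nothing but 3 survives at r3c9. So r3c9=3.
Step 40. [r5c6∈{4}] r5c6's peers cover all but 4. So r5c6=4.
Step 41. [r7c9∈{6}] r7c9 has the single candidate 6 ⇒ r7c9=6.
Step 42. [r3c8∈{8}] r3c8 is down to just 8, so r3c8=8.
Step 43. [r5c9∈{2}] nothing but 2 survives at r5c9, so r5c9=2.
Step 44. [r5c1∈{8}] only 8 remains possible at r5c1. So r5c1=8.
Step 45. [r4c7∈{5}] only 5 remains possible at r4c7 ⇒ r4c7=5.
Step 46. [r3c2∈{1}] r3c2 is down to just 1, so r3c2=1.
Step 47. [r6c6∈{9}] only 9 remains possible at r6c6 ⇒ r6c6=9.

Answer: 2 8 4 9 3 7 6 5 1 / 6 3 7 1 8 5 4 2 9 / 5 1 9 4 2 6 7 8 3 / 9 2 3 8 6 1 5 4 7 / 8 7 6 3 5 4 9 1 2 / 4 5 1 2 7 9 3 6 8 / 3 9 2 5 4 8 1 7 6 / 1 6 5 7 9 2 8 3 4 / 7 4 8 6 1 3 2 9 5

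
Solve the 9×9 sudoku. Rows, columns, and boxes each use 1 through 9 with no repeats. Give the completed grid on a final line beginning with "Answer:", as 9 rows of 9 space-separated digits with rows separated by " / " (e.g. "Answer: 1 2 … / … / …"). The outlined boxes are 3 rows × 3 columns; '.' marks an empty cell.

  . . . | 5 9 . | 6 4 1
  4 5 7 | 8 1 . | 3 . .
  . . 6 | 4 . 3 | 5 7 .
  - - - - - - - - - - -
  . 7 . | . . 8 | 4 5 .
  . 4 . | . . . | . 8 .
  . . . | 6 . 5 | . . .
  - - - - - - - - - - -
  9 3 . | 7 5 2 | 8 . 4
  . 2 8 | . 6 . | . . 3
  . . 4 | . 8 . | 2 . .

Step 1. [r7c3∈{1}] nothing but 1 survives at r7c3 ⇒ r7c3=1.
Step 2. [r6c8∈{1,2,3,9}] in col 8, 3 fits only at r6c8, so r6c8=3.
Step 3. [r3c5∈{2}] only 2 remains possible at r3c5, so r3c5=2.
Step 4. [r4c5∈{3}] r4c5's peers cover all but 3. So r4c5=3.
Step 5. [r1c2∈{8}] nothing but 8 survives at r1c2, so r1c2=8.
Step 6. [r5c5∈{7}] nothing but 7 survives at r5c5, so r5c5=7.
Step 7. [r3c1∈{1}] nothing but 1 survives at r3c1, so r3c1=1.
Step 8. [r4c4∈{1,2,9}] 1 has one home in row 4: r4c4 ⇒ r4c4=1.
Step 9. [r8c4∈{9}] r8c4 is down to just 9 ⇒ r8c4=9.
Step 10. [r9c9∈{5,6,7,9}] r9c9 is the only open cell in col 9 admitting 5. So r9c9=5.
Step 11. [r5c3∈{2,3,5,9}] across col 3, 5 lands solely at r5c3 ⇒ r5c3=5.
Step 12. [r9c8∈{1,6,9}] row 9 places 9 nowhere but r9c8. So r9c8=9.
Step 13. [r2c9∈{2,9}] 9 has one home in row 2: r2c9. So r2c9=9.
Step 14. [r5c1∈{2,3,6}] across row 5, 3 lands solely at r5c1. So r5c1=3.
Step 15. [r5c7∈{1,9}] across row 5, 1 lands solely at r5c7. So r5c7=1.
Step 16. [r4c1∈{2,6}] box 4 places 6 nowhere but r4c1 ⇒ r4c1=6.
Step 17. [r4c9∈{2}] only 2 remains possible at r4c9. So r4c9=2.
Step 18. [r6c7∈{7,9}] col 7 places 9 nowhere but r6c7 ⇒ r6c7=9.
Step 19. [r1c1∈{2}] only 2 remains possible at r1c1 ⇒ r1c1=2.
Step 20. [r9c1∈{7}] r9c1's peers cover all but 7. So r9c1=7.
Step 21. [r9c6∈{1}] only 1 remains possible at r9c6 ⇒ r9c6=1.
Step 22. [r3c9∈{8}] r3c9's peers cover all but 8. So r3c9=8.
Step 23. [r1c3∈{3}] r1c3's peers cover all but 3 ⇒ r1c3=3.
Step 24. [r5c6∈{9}] r5c6's peers cover all but 9. So r5c6=9.
Step 25. [r9c4∈{3}] only 3 remains possible at r9c4. So r9c4=3.
Step 26. [r6c5∈{4}] r6c5 has the single candidate 4. So r6c5=4.
Step 27. [r5c4∈{2}] r5c4's peers cover all but 2, so r5c4=2.
Step 28. [r6c3∈{2}] only 2 remains possible at r6c3. So r6c3=2.
Step 29. [r5c9∈{6}] r5c9 has the single candidate 6, so r5c9=6.
Step 30. [r4c3∈{9}] only 9 remains possible at r4c3 ⇒ r4c3=9.
Step 31. [r8c6∈{4}] nothing but 4 survives at r8c6 ⇒ r8c6=4.
Step 32. [r3c2∈{9}] r3c2 has the single candidate 9, so r3c2=9.
Step 33. [r6c1∈{8}] r6c1's peers cover all but 8 ⇒ r6c1=8.
Step 34. [r1c6∈{7}] r1c6's peers cover all but 7, so r1c6=7.
Step 35. [r8c1∈{5}] r8c1 is down to just 5 ⇒ r8c1=5.
Step 36. [r6c2∈{1}] nothing but 1 survives at r6c2 ⇒ r6c2=1.
Step 37. [r6c9∈{7}] only 7 remains possible at r6c9. So r6c9=7.
Step 38. [r9c2∈{6}] r9c2's peers cover all but 6. So r9c2=6.
Step 39. [r2c8∈{2}] nothing but 2 survives at r2c8 ⇒ r2c8=2.
Step 40. [r8c7∈{7}] r8c7's peers cover all but 7, so r8c7=7.
Step 41. [r8c8∈{1}] r8c8 has the single candidate 1 ⇒ r8c8=1.
Step 42. [r7c8∈{6}] only 6 remains possible at r7c8. So r7c8=6.
Step 43. [r2c6∈{6}] only 6 remains possible at r2c6. So r2c6=6.

Answer: 2 8 3 5 9 7 6 4 1 / 4 5 7 8 1 6 3 2 9 / 1 9 6 4 2 3 5 7 8 / 6 7 9 1 3 8 4 5 2 / 3 4 5 2 7 9 1 8 6 / 8 1 2 6 4 5 9 3 7 / 9 3 1 7 5 2 8 6 4 / 5 2 8 9 6 4 7 1 3 / 7 6 4 3 8 1 2 9 5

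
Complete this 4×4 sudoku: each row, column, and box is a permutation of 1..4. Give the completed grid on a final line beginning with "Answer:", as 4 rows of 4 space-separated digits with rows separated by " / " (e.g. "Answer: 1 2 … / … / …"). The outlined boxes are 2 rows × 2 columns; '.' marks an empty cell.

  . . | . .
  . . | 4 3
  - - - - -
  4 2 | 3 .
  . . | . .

Step 1. [r2c2∈{1}] r2c2 is down to just 1. So r2c2=1.
Step 2. [r3c4∈{1}] r3c4 has the single candidate 1 ⇒ r3c4=1.
Step 3. [r1c4∈{2}] r1c4's peers cover all but 2. So r1c4=2.
Step 4. [r1c1∈{3}] r1c1 is down to just 3, so r1c1=3.
Step 5. [r4c3∈{2}] r4c3 is down to just 2. So r4c3=2.
Step 6. [r1c3∈{1}] r1c3's peers cover all but 1. So r1c3=1.
Step 7. [r4c1∈{1}] r4c1 has the single candidate 1 ⇒ r4c1=1.
Step 8. [r4c4∈{4}] only 4 remains possible at r4c4 ⇒ r4c4=4.
Step 9. [r1c2∈{4}] r1c2 has the single candidate 4. So r1c2=4.
Step 10. [r4c2∈{3}] nothing but 3 survives at r4c2. So r4c2=3.
Step 11. [r2c1∈{2}] r2c1's peers cover all but 2. So r2c1=2.

Answer: 3 4 1 2 / 2 1 4 3 / 4 2 3 1 / 1 3 2 4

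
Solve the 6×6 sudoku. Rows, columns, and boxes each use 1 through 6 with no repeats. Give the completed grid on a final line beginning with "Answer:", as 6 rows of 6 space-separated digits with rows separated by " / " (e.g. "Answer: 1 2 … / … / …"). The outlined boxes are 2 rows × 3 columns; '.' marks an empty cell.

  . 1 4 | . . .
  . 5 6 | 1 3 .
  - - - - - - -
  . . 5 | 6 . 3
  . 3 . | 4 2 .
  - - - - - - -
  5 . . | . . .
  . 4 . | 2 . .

Step 1. [r4c3∈{1}] r4c3 has the single candidate 1. So r4c3=1.
Step 2. [r5c2∈{2,6}] col 2 places 6 nowhere but r5c2, so r5c2=6.
Step 3. [r6c1∈{1,3}] 1 has one home in col 1: r6c1. So r6c1=1.
Step 4. [r2c1∈{2}] r2c1 has the single candidate 2, so r2c1=2.
Step 5. [r4c6∈{5}] nothing but 5 survives at r4c6 ⇒ r4c6=5.
Step 6. [r6c6∈{6}] r6c6 has the single candidate 6 ⇒ r6c6=6.
Step 7. [r5c5∈{1,4}] across col 5, 4 lands solely at r5c5 ⇒ r5c5=4.
Step 8. [r5c3∈{2,3}] 2 has one home in row 5: r5c3, so r5c3=2.
Step 9. [r6c5∈{5}] r6c5's peers cover all but 5, so r6c5=5.
Step 10. [r3c5∈{1}] only 1 remains possible at r3c5, so r3c5=1.
Step 11. [r5c4∈{3}] only 3 remains possible at r5c4, so r5c4=3.
Step 12. [r1c1∈{3}] r1c1's peers cover all but 3, so r1c1=3.
Step 13. [r3c2∈{2}] r3c2 has the single candidate 2. So r3c2=2.
Step 14. [r6c3∈{3}] r6c3's peers cover all but 3 ⇒ r6c3=3.
Step 15. [r3c1∈{4}] r3c1 is down to just 4. So r3c1=4.
Step 16. [r5c6∈{1}] r5c6 has the single candidate 1 ⇒ r5c6=1.
Step 17. [r2c6∈{4}] r2c6's peers cover all but 4 ⇒ r2c6=4.
Step 18. [r1c6∈{2}] r1c6 has the single candidate 2. So r1c6=2.
Step 19. [r1c4∈{5}] r1c4's peers cover all but 5. So r1c4=5.
Step 20. [r4c1∈{6}] only 6 remains possible at r4c1, so r4c1=6.
Step 21. [r1c5∈{6}] only 6 remains possible at r1c5 ⇒ r1c5=6.

Answer: 3 1 4 5 6 2 / 2 5 6 1 3 4 / 4 2 5 6 1 3 / 6 3 1 4 2 5 / 5 6 2 3 4 1 / 1 4 3 2 5 6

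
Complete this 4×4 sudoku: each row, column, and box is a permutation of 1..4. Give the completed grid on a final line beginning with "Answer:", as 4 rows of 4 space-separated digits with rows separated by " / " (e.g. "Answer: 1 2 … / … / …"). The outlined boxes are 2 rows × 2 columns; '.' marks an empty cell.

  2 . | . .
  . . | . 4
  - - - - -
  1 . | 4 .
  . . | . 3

Step 1. [r3c2∈{2,3}] in row 3, 3 fits only at r3c2. So r3c2=3.
Step 2. [r1c4∈{1}] r1c4 has the single candidate 1. So r1c4=1.
Step 3. [r4c2∈{2,4}] col 2 places 2 nowhere but r4c2. So r4c2=2.
Step 4. [r2c1∈{3}] nothing but 3 survives at r2c1 ⇒ r2c1=3.
Step 5. [r2c3∈{2}] nothing but 2 survives at r2c3. So r2c3=2.
Step 6. [r4c3∈{1}] r4c3's peers cover all but 1. So r4c3=1.
Step 7. [r3c4∈{2}] only 2 remains possible at r3c4 ⇒ r3c4=2.
Step 8. [r1c3∈{3}] nothing but 3 survives at r1c3, so r1c3=3.
Step 9. [r4c1∈{4}] r4c1 has the single candidate 4, so r4c1=4.
Step 10. [r2c2∈{1}] r2c2's peers cover all but 1 ⇒ r2c2=1.
Step 11. [r1c2∈{4}] r1c2 has the single candidate 4 ⇒ r1c2=4.

Answer: 2 4 3 1 / 3 1 2 4 / 1 3 4 2 / 4 2 1 3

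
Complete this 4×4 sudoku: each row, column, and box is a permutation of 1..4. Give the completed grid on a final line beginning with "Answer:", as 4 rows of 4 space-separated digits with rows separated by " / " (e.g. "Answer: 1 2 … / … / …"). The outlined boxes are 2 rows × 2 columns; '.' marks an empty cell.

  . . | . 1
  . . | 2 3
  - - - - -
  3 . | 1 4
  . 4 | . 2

Step 1. [r1c1∈{2,4}] col 1 places 2 nowhere but r1c1 ⇒ r1c1=2.
Step 2. [r2c2∈{1}] r2c2 is down to just 1, so r2c2=1.
Step 3. [r4c1∈{1}] only 1 remains possible at r4c1 ⇒ r4c1=1.
Step 4. [r4c3∈{3}] r4c3 has the single candidate 3, so r4c3=3.
Step 5. [r3c2∈{2}] r3c2 has the single candidate 2 ⇒ r3c2=2.
Step 6. [r2c1∈{4}] r2c1's peers cover all but 4. So r2c1=4.
Step 7. [r1c3∈{4}] r1c3 is down to just 4, so r1c3=4.
Step 8. [r1c2∈{3}] r1c2's peers cover all but 3 ⇒ r1c2=3.

Answer: 2 3 4 1 / 4 1 2 3 / 3 2 1 4 / 1 4 3 2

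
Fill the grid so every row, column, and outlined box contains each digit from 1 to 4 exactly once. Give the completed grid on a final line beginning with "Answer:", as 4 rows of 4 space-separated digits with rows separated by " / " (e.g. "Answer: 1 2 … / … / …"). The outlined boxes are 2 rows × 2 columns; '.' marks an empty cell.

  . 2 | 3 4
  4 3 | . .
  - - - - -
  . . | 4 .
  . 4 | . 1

Step 1. [r4c3∈{2}] only 2 remains possible at r4c3, so r4c3=2.
Step 2. [r3c1∈{1,2,3}] across row 3, 2 lands solely at r3c1. So r3c1=2.
Step 3. [r3c2∈{1}] r3c2 is down to just 1. So r3c2=1.
Step 4. [r2c4∈{2}] only 2 remains possible at r2c4 ⇒ r2c4=2.
Step 5. [r4c1∈{3}] only 3 remains possible at r4c1 ⇒ r4c1=3.
Step 6. [r1c1∈{1}] nothing but 1 survives at r1c1 ⇒ r1c1=1.
Step 7. [r2c3∈{1}] r2c3 is down to just 1 ⇒ r2c3=1.
Step 8. [r3c4∈{3}] r3c4 has the single candidate 3, so r3c4=3.

Answer: 1 2 3 4 / 4 3 1 2 / 2 1 4 3 / 3 4 2 1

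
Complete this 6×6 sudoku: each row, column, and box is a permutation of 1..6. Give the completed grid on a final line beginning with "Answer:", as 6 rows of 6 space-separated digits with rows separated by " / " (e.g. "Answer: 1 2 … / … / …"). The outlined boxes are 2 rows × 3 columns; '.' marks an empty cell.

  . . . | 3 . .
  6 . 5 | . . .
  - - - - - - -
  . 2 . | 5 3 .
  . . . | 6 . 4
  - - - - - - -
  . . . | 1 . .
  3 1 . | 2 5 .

Step 1. [r5c2∈{4,5,6}] in col 2, 6 fits only at r5c2, so r5c2=6.
Step 2. [r3c6∈{1}] nothing but 1 survives at r3c6, so r3c6=1.
Step 3. [r6c3∈{4}] only 4 remains possible at r6c3 ⇒ r6c3=4.
Step 4. [r1c5∈{1,2,4,6}] r1c5 is the only open cell in col 5 admitting 6, so r1c5=6.
Step 5. [r2c4∈{4}] r2c4's peers cover all but 4 ⇒ r2c4=4.
Step 6. [r4c2∈{3,5}] col 2 places 5 nowhere but r4c2 ⇒ r4c2=5.
Step 7. [r2c6∈{2}] r2c6's peers cover all but 2. So r2c6=2.
Step 8. [r5c3∈{2}] r5c3 is down to just 2. So r5c3=2.
Step 9. [r1c3∈{1}] nothing but 1 survives at r1c3, so r1c3=1.
Step 10. [r3c1∈{4}] only 4 remains possible at r3c1, so r3c1=4.
Step 11. [r1c6∈{5}] r1c6's peers cover all but 5, so r1c6=5.
Step 12. [r2c2∈{3}] r2c2 is down to just 3, so r2c2=3.
Step 13. [r4c1∈{1}] r4c1 is down to just 1, so r4c1=1.
Step 14. [r2c5∈{1}] r2c5 has the single candidate 1, so r2c5=1.
Step 15. [r4c3∈{3}] r4c3's peers cover all but 3. So r4c3=3.
Step 16. [r4c5∈{2}] r4c5 is down to just 2 ⇒ r4c5=2.
Step 17. [r3c3∈{6}] only 6 remains possible at r3c3. So r3c3=6.
Step 18. [r1c1∈{2}] r1c1 is down to just 2. So r1c1=2.
Step 19. [r5c1∈{5}] r5c1 has the single candidate 5 ⇒ r5c1=5.
Step 20. [r1c2∈{4}] nothing but 4 survives at r1c2, so r1c2=4.
Step 21. [r5c6∈{3}] nothing but 3 survives at r5c6. So r5c6=3.
Step 22. [r5c5∈{4}] nothing but 4 survives at r5c5. So r5c5=4.
Step 23. [r6c6∈{6}] r6c6 has the single candidate 6, so r6c6=6.

Answer: 2 4 1 3 6 5 / 6 3 5 4 1 2 / 4 2 6 5 3 1 / 1 5 3 6 2 4 / 5 6 2 1 4 3 / 3 1 4 2 5 6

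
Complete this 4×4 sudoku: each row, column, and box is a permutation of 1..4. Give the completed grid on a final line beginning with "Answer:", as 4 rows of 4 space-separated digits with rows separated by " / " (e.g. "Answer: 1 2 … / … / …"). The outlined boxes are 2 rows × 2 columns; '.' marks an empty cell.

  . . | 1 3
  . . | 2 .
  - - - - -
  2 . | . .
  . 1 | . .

Step 1. [r1c1∈{4}] r1c1 is down to just 4. So r1c1=4.
Step 2. [r4c1∈{3}] nothing but 3 survives at r4c1 ⇒ r4c1=3.
Step 3. [r4c3∈{4}] r4c3's peers cover all but 4. So r4c3=4.
Step 4. [r3c3∈{3}] only 3 remains possible at r3c3, so r3c3=3.
Step 5. [r4c4∈{2}] nothing but 2 survives at r4c4, so r4c4=2.
Step 6. [r3c2∈{4}] r3c2 is down to just 4, so r3c2=4.
Step 7. [r2c1∈{1}] r2c1 is down to just 1, so r2c1=1.
Step 8. [r3c4∈{1}] only 1 remains possible at r3c4. So r3c4=1.
Step 9. [r2c4∈{4}] r2c4 has the single candidate 4. So r2c4=4.
Step 10. [r2c2∈{3}] r2c2 has the single candidate 3, so r2c2=3.
Step 11. [r1c2∈{2}] nothing but 2 survives at r1c2, so r1c2=2.

Answer: 4 2 1 3 / 1 3 2 4 / 2 4 3 1 / 3 1 4 2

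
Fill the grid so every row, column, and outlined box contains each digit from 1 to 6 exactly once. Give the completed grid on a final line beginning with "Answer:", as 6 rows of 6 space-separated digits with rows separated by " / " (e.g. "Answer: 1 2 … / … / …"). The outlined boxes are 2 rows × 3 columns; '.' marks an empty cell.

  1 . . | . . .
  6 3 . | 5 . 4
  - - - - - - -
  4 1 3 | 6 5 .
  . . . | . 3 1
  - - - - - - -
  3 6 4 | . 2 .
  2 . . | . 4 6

Step 1. [r6c2∈{5}] only 5 remains possible at r6c2, so r6c2=5.
Step 2. [r4c2∈{2}] r4c2 is down to just 2 ⇒ r4c2=2.
Step 3. [r1c4∈{2,3}] across col 4, 2 lands solely at r1c4. So r1c4=2.
Step 4. [r4c3∈{5,6}] r4c3 is the only open cell in row 4 admitting 6, so r4c3=6.
Step 5. [r6c4∈{1,3}] 3 has one home in row 6: r6c4 ⇒ r6c4=3.
Step 6. [r2c5∈{1}] r2c5 is down to just 1, so r2c5=1.
Step 7. [r1c5∈{6}] nothing but 6 survives at r1c5, so r1c5=6.
Step 8. [r4c4∈{4}] nothing but 4 survives at r4c4. So r4c4=4.
Step 9. [r5c6∈{5}] r5c6's peers cover all but 5 ⇒ r5c6=5.
Step 10. [r4c1∈{5}] nothing but 5 survives at r4c1. So r4c1=5.
Step 11. [r1c6∈{3}] r1c6 is down to just 3 ⇒ r1c6=3.
Step 12. [r1c2∈{4}] nothing but 4 survives at r1c2. So r1c2=4.
Step 13. [r6c3∈{1}] r6c3 has the single candidate 1, so r6c3=1.
Step 14. [r2c3∈{2}] r2c3 has the single candidate 2, so r2c3=2.
Step 15. [r3c6∈{2}] only 2 remains possible at r3c6. So r3c6=2.
Step 16. [r5c4∈{1}] only 1 remains possible at r5c4 ⇒ r5c4=1.
Step 17. [r1c3∈{5}] r1c3 has the single candidate 5 ⇒ r1c3=5.

Answer: 1 4 5 2 6 3 / 6 3 2 5 1 4 / 4 1 3 6 5 2 / 5 2 6 4 3 1 / 3 6 4 1 2 5 / 2 5 1 3 4 6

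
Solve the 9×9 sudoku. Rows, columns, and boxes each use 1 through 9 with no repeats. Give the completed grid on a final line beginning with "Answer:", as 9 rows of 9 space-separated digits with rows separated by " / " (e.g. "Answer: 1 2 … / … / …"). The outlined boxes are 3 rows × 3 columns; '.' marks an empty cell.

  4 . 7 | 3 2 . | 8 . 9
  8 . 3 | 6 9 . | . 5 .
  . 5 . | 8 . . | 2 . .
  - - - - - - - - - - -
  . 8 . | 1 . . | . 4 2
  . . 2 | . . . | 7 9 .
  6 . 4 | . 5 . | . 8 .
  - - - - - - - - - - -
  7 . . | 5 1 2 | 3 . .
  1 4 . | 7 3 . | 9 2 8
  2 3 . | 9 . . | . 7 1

Step 1. [r3c3∈{1,6,9}] across col 3, 1 lands solely at r3c3 ⇒ r3c3=1.
Step 2. [r7c8∈{6}] nothing but 6 survives at r7c8, so r7c8=6.
Step 3. [r8c6∈{6}] only 6 remains possible at r8c6 ⇒ r8c6=6.
Step 4. [r3c9∈{3,4,6,7}] r3c9 is the only open cell in row 3 admitting 6. So r3c9=6.
Step 5. [r5c5∈{4,6,8}] r5c5 is the only open cell in row 5 admitting 6 ⇒ r5c5=6.
Step 6. [r6c2∈{1,7,9}] in col 2, 7 fits only at r6c2 ⇒ r6c2=7.
Step 7. [r5c6∈{3,4,8}] in row 5, 8 fits only at r5c6 ⇒ r5c6=8.
Step 8. [r9c6∈{4}] r9c6 has the single candidate 4, so r9c6=4.
Step 9. [r3c6∈{7}] r3c6 has the single candidate 7, so r3c6=7.
Step 10. [r5c9∈{3,5}] across col 9, 5 lands solely at r5c9, so r5c9=5.
Step 11. [r4c1∈{3,5,9}] across col 1, 5 lands solely at r4c1. So r4c1=5.
Step 12. [r7c3∈{8,9}] in row 7, 8 fits only at r7c3. So r7c3=8.
Step 13. [r2c6∈{1}] r2c6 is down to just 1 ⇒ r2c6=1.
Step 14. [r4c6∈{3,9}] r4c6 is the only open cell in row 4 admitting 3. So r4c6=3.
Step 15. [r7c9∈{4}] r7c9's peers cover all but 4, so r7c9=4.
Step 16. [r8c3∈{5}] r8c3 has the single candidate 5 ⇒ r8c3=5.
Step 17. [r9c3∈{6}] r9c3 has the single candidate 6, so r9c3=6.
Step 18. [r9c7∈{5}] r9c7 has the single candidate 5 ⇒ r9c7=5.
Step 19. [r5c2∈{1}] r5c2 has the single candidate 1 ⇒ r5c2=1.
Step 20. [r2c9∈{7}] r2c9 is down to just 7. So r2c9=7.
Step 21. [r3c5∈{4}] r3c5 is down to just 4, so r3c5=4.
Step 22. [r6c7∈{1}] r6c7 is down to just 1 ⇒ r6c7=1.
Step 23. [r4c7∈{6}] r4c7 is down to just 6. So r4c7=6.
Step 24. [r1c2∈{6}] nothing but 6 survives at r1c2. So r1c2=6.
Step 25. [r2c7∈{4}] r2c7 is down to just 4, so r2c7=4.
Step 26. [r6c4∈{2}] r6c4's peers cover all but 2 ⇒ r6c4=2.
Step 27. [r3c8∈{3}] only 3 remains possible at r3c8 ⇒ r3c8=3.
Step 28. [r9c5∈{8}] r9c5 is down to just 8 ⇒ r9c5=8.
Step 29. [r1c8∈{1}] only 1 remains possible at r1c8, so r1c8=1.
Step 30. [r6c6∈{9}] only 9 remains possible at r6c6. So r6c6=9.
Step 31. [r7c2∈{9}] r7c2 is down to just 9 ⇒ r7c2=9.
Step 32. [r3c1∈{9}] r3c1 has the single candidate 9, so r3c1=9.
Step 33. [r1c6∈{5}] nothing but 5 survives at r1c6, so r1c6=5.
Step 34. [r5c4∈{4}] only 4 remains possible at r5c4 ⇒ r5c4=4.
Step 35. [r4c5∈{7}] r4c5 is down to just 7, so r4c5=7.
Step 36. [r5c1∈{3}] r5c1 has the single candidate 3 ⇒ r5c1=3.
Step 37. [r4c3∈{9}] r4c3 has the single candidate 9. So r4c3=9.
Step 38. [r2c2∈{2}] only 2 remains possible at r2c2 ⇒ r2c2=2.
Step 39. [r6c9∈{3}] r6c9 is down to just 3. So r6c9=3.

Answer: 4 6 7 3 2 5 8 1 9 / 8 2 3 6 9 1 4 5 7 / 9 5 1 8 4 7 2 3 6 / 5 8 9 1 7 3 6 4 2 / 3 1 2 4 6 8 7 9 5 / 6 7 4 2 5 9 1 8 3 / 7 9 8 5 1 2 3 6 4 / 1 4 5 7 3 6 9 2 8 / 2 3 6 9 8 4 5 7 1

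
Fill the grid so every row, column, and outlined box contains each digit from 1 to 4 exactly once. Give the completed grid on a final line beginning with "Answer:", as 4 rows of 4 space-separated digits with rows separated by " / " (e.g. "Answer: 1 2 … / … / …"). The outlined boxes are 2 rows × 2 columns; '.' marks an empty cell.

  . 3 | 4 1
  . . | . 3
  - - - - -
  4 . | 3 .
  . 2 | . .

Step 1. [r3c2∈{1}] r3c2 is down to just 1 ⇒ r3c2=1.
Step 2. [r2c3∈{2}] r2c3 is down to just 2, so r2c3=2.
Step 3. [r2c2∈{4}] r2c2's peers cover all but 4, so r2c2=4.
Step 4. [r2c1∈{1}] r2c1's peers cover all but 1, so r2c1=1.
Step 5. [r4c3∈{1}] r4c3 has the single candidate 1, so r4c3=1.
Step 6. [r4c1∈{3}] nothing but 3 survives at r4c1. So r4c1=3.
Step 7. [r3c4∈{2}] nothing but 2 survives at r3c4 ⇒ r3c4=2.
Step 8. [r1c1∈{2}] r1c1 has the single candidate 2 ⇒ r1c1=2.
Step 9. [r4c4∈{4}] nothing but 4 survives at r4c4 ⇒ r4c4=4.

Answer: 2 3 4 1 / 1 4 2 3 / 4 1 3 2 / 3 2 1 4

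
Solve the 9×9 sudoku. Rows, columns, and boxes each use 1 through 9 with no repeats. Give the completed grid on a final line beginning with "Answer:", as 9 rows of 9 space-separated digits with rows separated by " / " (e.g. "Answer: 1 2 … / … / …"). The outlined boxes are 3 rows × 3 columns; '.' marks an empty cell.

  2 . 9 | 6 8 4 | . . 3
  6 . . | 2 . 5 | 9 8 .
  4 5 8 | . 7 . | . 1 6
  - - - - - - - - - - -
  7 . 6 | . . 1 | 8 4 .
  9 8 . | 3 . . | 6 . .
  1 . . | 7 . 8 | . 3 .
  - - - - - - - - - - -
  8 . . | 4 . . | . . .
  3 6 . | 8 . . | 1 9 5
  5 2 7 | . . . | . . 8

Step 1. [r7c5∈{1,2,3,5,6,9}] r7c5 is the only open cell in row 7 admitting 5 ⇒ r7c5=5.
Step 2. [r5c6∈{2}] r5c6's peers cover all but 2, so r5c6=2.
Step 3. [r3c6∈{3,9}] row 3 places 3 nowhere but r3c6, so r3c6=3.
Step 4. [r1c2∈{1,7}] across row 1, 1 lands solely at r1c2. So r1c2=1.
Step 5. [r6c3∈{2,4,5}] across col 3, 2 lands solely at r6c3, so r6c3=2.
Step 6. [r7c8∈{2,6,7}] col 8 places 2 nowhere but r7c8 ⇒ r7c8=2.
Step 7. [r7c6∈{6,7,9}] 6 has one home in row 7: r7c6, so r7c6=6.
Step 8. [r4c5∈{9}] only 9 remains possible at r4c5, so r4c5=9.
Step 9. [r7c9∈{7}] r7c9's peers cover all but 7 ⇒ r7c9=7.
Step 10. [r6c7∈{5}] r6c7 is down to just 5 ⇒ r6c7=5.
Step 11. [r5c5∈{4}] r5c5 has the single candidate 4. So r5c5=4.
Step 12. [r9c5∈{1,3}] r9c5 is the only open cell in col 5 admitting 3 ⇒ r9c5=3.
Step 13. [r1c8∈{5,7}] r1c8 is the only open cell in row 1 admitting 5, so r1c8=5.
Step 14. [r4c2∈{3}] nothing but 3 survives at r4c2. So r4c2=3.
Step 15. [r9c6∈{9}] only 9 remains possible at r9c6. So r9c6=9.
Step 16. [r2c9∈{4}] r2c9 has the single candidate 4, so r2c9=4.
Step 17. [r7c7∈{3}] only 3 remains possible at r7c7. So r7c7=3.
Step 18. [r8c5∈{2}] nothing but 2 survives at r8c5. So r8c5=2.
Step 19. [r6c2∈{4}] only 4 remains possible at r6c2, so r6c2=4.
Step 20. [r4c9∈{2}] nothing but 2 survives at r4c9, so r4c9=2.
Step 21. [r2c5∈{1}] only 1 remains possible at r2c5, so r2c5=1.
Step 22. [r7c2∈{9}] r7c2's peers cover all but 9. So r7c2=9.
Step 23. [r7c3∈{1}] only 1 remains possible at r7c3, so r7c3=1.
Step 24. [r5c9∈{1}] r5c9 has the single candidate 1, so r5c9=1.
Step 25. [r8c6∈{7}] nothing but 7 survives at r8c6 ⇒ r8c6=7.
Step 26. [r9c8∈{6}] r9c8 is down to just 6. So r9c8=6.
Step 27. [r8c3∈{4}] r8c3's peers cover all but 4, so r8c3=4.
Step 28. [r2c2∈{7}] r2c2's peers cover all but 7, so r2c2=7.
Step 29. [r5c3∈{5}] r5c3 is down to just 5, so r5c3=5.
Step 30. [r6c9∈{9}] r6c9 is down to just 9. So r6c9=9.
Step 31. [r9c7∈{4}] r9c7's peers cover all but 4 ⇒ r9c7=4.
Step 32. [r2c3∈{3}] r2c3 has the single candidate 3 ⇒ r2c3=3.
Step 33. [r6c5∈{6}] r6c5's peers cover all but 6, so r6c5=6.
Step 34. [r1c7∈{7}] r1c7 has the single candidate 7, so r1c7=7.
Step 35. [r3c4∈{9}] nothing but 9 survives at r3c4 ⇒ r3c4=9.
Step 36. [r9c4∈{1}] r9c4 has the single candidate 1 ⇒ r9c4=1.
Step 37. [r4c4∈{5}] nothing but 5 survives at r4c4 ⇒ r4c4=5.
Step 38. [r5c8∈{7}] only 7 remains possible at r5c8, so r5c8=7.
Step 39. [r3c7∈{2}] r3c7's peers cover all but 2. So r3c7=2.

Answer: 2 1 9 6 8 4 7 5 3 / 6 7 3 2 1 5 9 8 4 / 4 5 8 9 7 3 2 1 6 / 7 3 6 5 9 1 8 4 2 / 9 8 5 3 4 2 6 7 1 / 1 4 2 7 6 8 5 3 9 / 8 9 1 4 5 6 3 2 7 / 3 6 4 8 2 7 1 9 5 / 5 2 7 1 3 9 4 6 8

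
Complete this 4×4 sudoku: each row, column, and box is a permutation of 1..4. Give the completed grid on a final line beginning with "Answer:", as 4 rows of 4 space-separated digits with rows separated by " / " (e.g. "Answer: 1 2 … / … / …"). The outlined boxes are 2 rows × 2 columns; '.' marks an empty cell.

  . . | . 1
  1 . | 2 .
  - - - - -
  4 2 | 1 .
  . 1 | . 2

Step 1. [r2c4∈{3,4}] in col 4, 4 fits only at r2c4 ⇒ r2c4=4.
Step 2. [r1c3∈{3}] nothing but 3 survives at r1c3, so r1c3=3.
Step 3. [r4c1∈{3}] only 3 remains possible at r4c1. So r4c1=3.
Step 4. [r4c3∈{4}] only 4 remains possible at r4c3 ⇒ r4c3=4.
Step 5. [r2c2∈{3}] nothing but 3 survives at r2c2. So r2c2=3.
Step 6. [r1c2∈{4}] r1c2's peers cover all but 4. So r1c2=4.
Step 7. [r1c1∈{2}] r1c1's peers cover all but 2 ⇒ r1c1=2.
Step 8. [r3c4∈{3}] r3c4 has the single candidate 3 ⇒ r3c4=3.

Answer: 2 4 3 1 / 1 3 2 4 / 4 2 1 3 / 3 1 4 2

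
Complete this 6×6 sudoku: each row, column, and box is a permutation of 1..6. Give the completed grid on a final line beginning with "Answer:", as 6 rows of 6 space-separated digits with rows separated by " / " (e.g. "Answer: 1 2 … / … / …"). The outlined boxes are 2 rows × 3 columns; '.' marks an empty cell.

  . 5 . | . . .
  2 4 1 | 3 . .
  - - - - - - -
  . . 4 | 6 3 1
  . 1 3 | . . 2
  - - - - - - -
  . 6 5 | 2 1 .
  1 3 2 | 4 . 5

Step 1. [r1c3∈{6}] only 6 remains possible at r1c3. So r1c3=6.
Step 2. [r2c5∈{5,6}] across row 2, 5 lands solely at r2c5 ⇒ r2c5=5.
Step 3. [r1c5∈{2,4}] 2 has one home in row 1: r1c5, so r1c5=2.
Step 4. [r3c1∈{5}] r3c1 has the single candidate 5, so r3c1=5.
Step 5. [r1c4∈{1}] r1c4 has the single candidate 1. So r1c4=1.
Step 6. [r4c4∈{5}] r4c4's peers cover all but 5 ⇒ r4c4=5.
Step 7. [r5c1∈{4}] r5c1 is down to just 4. So r5c1=4.
Step 8. [r5c6∈{3}] r5c6 is down to just 3. So r5c6=3.
Step 9. [r4c1∈{6}] r4c1 has the single candidate 6, so r4c1=6.
Step 10. [r1c1∈{3}] r1c1's peers cover all but 3. So r1c1=3.
Step 11. [r6c5∈{6}] nothing but 6 survives at r6c5 ⇒ r6c5=6.
Step 12. [r2c6∈{6}] only 6 remains possible at r2c6 ⇒ r2c6=6.
Step 13. [r4c5∈{4}] r4c5's peers cover all but 4, so r4c5=4.
Step 14. [r1c6∈{4}] only 4 remains possible at r1c6, so r1c6=4.
Step 15. [r3c2∈{2}] only 2 remains possible at r3c2. So r3c2=2.

Answer: 3 5 6 1 2 4 / 2 4 1 3 5 6 / 5 2 4 6 3 1 / 6 1 3 5 4 2 / 4 6 5 2 1 3 / 1 3 2 4 6 5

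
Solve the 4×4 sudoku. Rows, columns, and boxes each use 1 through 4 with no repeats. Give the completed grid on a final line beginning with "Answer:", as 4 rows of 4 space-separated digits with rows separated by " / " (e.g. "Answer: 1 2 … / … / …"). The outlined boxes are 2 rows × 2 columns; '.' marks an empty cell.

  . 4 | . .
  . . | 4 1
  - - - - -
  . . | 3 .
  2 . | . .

Step 1. [r3c2∈{1}] r3c2 is down to just 1 ⇒ r3c2=1.
Step 2. [r3c4∈{2,4}] 2 has one home in row 3: r3c4. So r3c4=2.
Step 3. [r2c1∈{3}] r2c1 is down to just 3 ⇒ r2c1=3.
Step 4. [r3c1∈{4}] r3c1's peers cover all but 4, so r3c1=4.
Step 5. [r4c2∈{3}] r4c2 has the single candidate 3 ⇒ r4c2=3.
Step 6. [r1c1∈{1}] nothing but 1 survives at r1c1 ⇒ r1c1=1.
Step 7. [r1c4∈{3}] r1c4 is down to just 3. So r1c4=3.
Step 8. [r4c4∈{4}] r4c4 is down to just 4, so r4c4=4.
Step 9. [r2c2∈{2}] r2c2 is down to just 2. So r2c2=2.
Step 10. [r4c3∈{1}] r4c3 is down to just 1. So r4c3=1.
Step 11. [r1c3∈{2}] nothing but 2 survives at r1c3. So r1c3=2.

Answer: 1 4 2 3 / 3 2 4 1 / 4 1 3 2 / 2 3 1 4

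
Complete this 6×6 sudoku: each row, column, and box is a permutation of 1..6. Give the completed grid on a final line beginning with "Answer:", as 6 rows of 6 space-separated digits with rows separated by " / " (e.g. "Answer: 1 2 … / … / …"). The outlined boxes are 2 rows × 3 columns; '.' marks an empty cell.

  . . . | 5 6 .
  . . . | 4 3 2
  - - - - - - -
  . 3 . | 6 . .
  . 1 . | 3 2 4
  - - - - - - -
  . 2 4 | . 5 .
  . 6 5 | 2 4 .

Step 1. [r1c6∈{1}] only 1 remains possible at r1c6 ⇒ r1c6=1.
Step 2. [r3c1∈{2,4,5}] row 3 places 4 nowhere but r3c1. So r3c1=4.
Step 3. [r6c1∈{1,3}] row 6 places 1 nowhere but r6c1, so r6c1=1.
Step 4. [r5c1∈{3}] r5c1's peers cover all but 3 ⇒ r5c1=3.
Step 5. [r4c3∈{6}] r4c3's peers cover all but 6 ⇒ r4c3=6.
Step 6. [r4c1∈{5}] r4c1 is down to just 5 ⇒ r4c1=5.
Step 7. [r1c3∈{2,3}] r1c3 is the only open cell in row 1 admitting 3. So r1c3=3.
Step 8. [r3c5∈{1}] r3c5's peers cover all but 1. So r3c5=1.
Step 9. [r6c6∈{3}] r6c6's peers cover all but 3 ⇒ r6c6=3.
Step 10. [r3c6∈{5}] r3c6's peers cover all but 5. So r3c6=5.
Step 11. [r1c2∈{4}] r1c2's peers cover all but 4, so r1c2=4.
Step 12. [r2c2∈{5}] only 5 remains possible at r2c2 ⇒ r2c2=5.
Step 13. [r2c3∈{1}] r2c3 has the single candidate 1 ⇒ r2c3=1.
Step 14. [r5c6∈{6}] r5c6 is down to just 6. So r5c6=6.
Step 15. [r2c1∈{6}] nothing but 6 survives at r2c1 ⇒ r2c1=6.
Step 16. [r5c4∈{1}] r5c4 is down to just 1, so r5c4=1.
Step 17. [r3c3∈{2}] only 2 remains possible at r3c3. So r3c3=2.
Step 18. [r1c1∈{2}] r1c1 is down to just 2. So r1c1=2.

Answer: 2 4 3 5 6 1 / 6 5 1 4 3 2 / 4 3 2 6 1 5 / 5 1 6 3 2 4 / 3 2 4 1 5 6 / 1 6 5 2 4 3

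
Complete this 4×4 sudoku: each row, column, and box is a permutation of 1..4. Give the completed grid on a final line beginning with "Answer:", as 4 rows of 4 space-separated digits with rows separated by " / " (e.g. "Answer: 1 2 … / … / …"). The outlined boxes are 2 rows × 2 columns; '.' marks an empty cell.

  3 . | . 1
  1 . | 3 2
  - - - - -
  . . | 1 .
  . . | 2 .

Step 1. [r4c1∈{4}] only 4 remains possible at r4c1. So r4c1=4.
Step 2. [r4c4∈{3}] nothing but 3 survives at r4c4. So r4c4=3.
Step 3. [r1c2∈{2,4}] r1c2 is the only open cell in row 1 admitting 2 ⇒ r1c2=2.
Step 4. [r2c2∈{4}] only 4 remains possible at r2c2, so r2c2=4.
Step 5. [r3c4∈{4}] r3c4 has the single candidate 4. So r3c4=4.
Step 6. [r4c2∈{1}] nothing but 1 survives at r4c2, so r4c2=1.
Step 7. [r1c3∈{4}] nothing but 4 survives at r1c3. So r1c3=4.
Step 8. [r3c1∈{2}] r3c1's peers cover all but 2 ⇒ r3c1=2.
Step 9. [r3c2∈{3}] only 3 remains possible at r3c2, so r3c2=3.

Answer: 3 2 4 1 / 1 4 3 2 / 2 3 1 4 / 4 1 2 3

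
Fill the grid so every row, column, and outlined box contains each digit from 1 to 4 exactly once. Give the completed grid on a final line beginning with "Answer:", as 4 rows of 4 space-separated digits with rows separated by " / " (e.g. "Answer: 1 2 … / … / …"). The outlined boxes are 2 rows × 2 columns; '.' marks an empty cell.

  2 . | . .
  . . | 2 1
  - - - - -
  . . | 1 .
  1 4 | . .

Step 1. [r2c2∈{3}] r2c2 is down to just 3, so r2c2=3.
Step 2. [r3c4∈{2,3,4}] across row 3, 4 lands solely at r3c4 ⇒ r3c4=4.
Step 3. [r4c3∈{3}] r4c3's peers cover all but 3 ⇒ r4c3=3.
Step 4. [r1c4∈{3}] only 3 remains possible at r1c4 ⇒ r1c4=3.
Step 5. [r2c1∈{4}] nothing but 4 survives at r2c1, so r2c1=4.
Step 6. [r1c3∈{4}] r1c3's peers cover all but 4. So r1c3=4.
Step 7. [r3c1∈{3}] nothing but 3 survives at r3c1 ⇒ r3c1=3.
Step 8. [r1c2∈{1}] nothing but 1 survives at r1c2 ⇒ r1c2=1.
Step 9. [r3c2∈{2}] only 2 remains possible at r3c2, so r3c2=2.
Step 10. [r4c4∈{2}] only 2 remains possible at r4c4 ⇒ r4c4=2.

Answer: 2 1 4 3 / 4 3 2 1 / 3 2 1 4 / 1 4 3 2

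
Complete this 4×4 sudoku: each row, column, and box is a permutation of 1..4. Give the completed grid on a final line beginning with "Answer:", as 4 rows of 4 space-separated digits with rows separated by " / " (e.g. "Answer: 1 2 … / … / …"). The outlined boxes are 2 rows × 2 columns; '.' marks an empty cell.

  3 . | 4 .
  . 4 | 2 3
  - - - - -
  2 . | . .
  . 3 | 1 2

Step 1. [r1c2∈{1,2}] r1c2 is the only open cell in row 1 admitting 2 ⇒ r1c2=2.
Step 2. [r3c4∈{4}] only 4 remains possible at r3c4, so r3c4=4.
Step 3. [r3c3∈{3}] nothing but 3 survives at r3c3 ⇒ r3c3=3.
Step 4. [r4c1∈{4}] r4c1 has the single candidate 4, so r4c1=4.
Step 5. [r3c2∈{1}] r3c2's peers cover all but 1, so r3c2=1.
Step 6. [r2c1∈{1}] r2c1's peers cover all but 1. So r2c1=1.
Step 7. [r1c4∈{1}] r1c4 has the single candidate 1 ⇒ r1c4=1.

Answer: 3 2 4 1 / 1 4 2 3 / 2 1 3 4 / 4 3 1 2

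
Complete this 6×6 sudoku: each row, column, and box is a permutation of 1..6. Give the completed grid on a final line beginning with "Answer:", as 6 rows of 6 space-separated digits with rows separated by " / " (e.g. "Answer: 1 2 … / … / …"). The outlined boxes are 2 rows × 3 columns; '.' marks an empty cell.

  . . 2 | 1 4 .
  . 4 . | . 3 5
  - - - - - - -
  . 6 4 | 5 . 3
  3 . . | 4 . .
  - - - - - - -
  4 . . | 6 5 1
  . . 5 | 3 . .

Step 1. [r6c5∈{2}] r6c5 has the single candidate 2, so r6c5=2.
Step 2. [r4c3∈{1}] only 1 remains possible at r4c3, so r4c3=1.
Step 3. [r6c1∈{1,6}] in row 6, 6 fits only at r6c1. So r6c1=6.
Step 4. [r5c2∈{2,3}] across row 5, 2 lands solely at r5c2. So r5c2=2.
Step 5. [r1c6∈{6}] only 6 remains possible at r1c6 ⇒ r1c6=6.
Step 6. [r4c2∈{5}] only 5 remains possible at r4c2. So r4c2=5.
Step 7. [r2c1∈{1}] r2c1's peers cover all but 1 ⇒ r2c1=1.
Step 8. [r4c6∈{2}] r4c6 is down to just 2 ⇒ r4c6=2.
Step 9. [r6c6∈{4}] nothing but 4 survives at r6c6 ⇒ r6c6=4.
Step 10. [r6c2∈{1}] only 1 remains possible at r6c2, so r6c2=1.
Step 11. [r5c3∈{3}] r5c3 has the single candidate 3. So r5c3=3.
Step 12. [r3c1∈{2}] nothing but 2 survives at r3c1, so r3c1=2.
Step 13. [r3c5∈{1}] r3c5 is down to just 1 ⇒ r3c5=1.
Step 14. [r4c5∈{6}] only 6 remains possible at r4c5 ⇒ r4c5=6.
Step 15. [r2c4∈{2}] only 2 remains possible at r2c4. So r2c4=2.
Step 16. [r1c2∈{3}] nothing but 3 survives at r1c2. So r1c2=3.
Step 17. [r1c1∈{5}] nothing but 5 survives at r1c1. So r1c1=5.
Step 18. [r2c3∈{6}] only 6 remains possible at r2c3 ⇒ r2c3=6.

Answer: 5 3 2 1 4 6 / 1 4 6 2 3 5 / 2 6 4 5 1 3 / 3 5 1 4 6 2 / 4 2 3 6 5 1 / 6 1 5 3 2 4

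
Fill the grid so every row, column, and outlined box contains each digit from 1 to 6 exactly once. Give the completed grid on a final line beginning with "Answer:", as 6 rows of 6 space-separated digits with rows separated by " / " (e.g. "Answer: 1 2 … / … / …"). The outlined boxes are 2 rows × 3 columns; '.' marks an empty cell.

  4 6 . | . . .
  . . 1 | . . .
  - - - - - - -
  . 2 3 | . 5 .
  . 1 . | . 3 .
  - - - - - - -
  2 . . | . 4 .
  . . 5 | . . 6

Step 1. [r5c2∈{3}] only 3 remains possible at r5c2. So r5c2=3.
Step 2. [r6c4∈{1,2,3}] row 6 places 3 nowhere but r6c4 ⇒ r6c4=3.
Step 3. [r1c6∈{1,2,3,5}] 3 has one home in row 1: r1c6, so r1c6=3.
Step 4. [r1c4∈{1,2,5}] r1c4 is the only open cell in row 1 admitting 5. So r1c4=5.
Step 5. [r5c4∈{1}] r5c4's peers cover all but 1 ⇒ r5c4=1.
Step 6. [r3c1∈{6}] nothing but 6 survives at r3c1 ⇒ r3c1=6.
Step 7. [r3c4∈{4}] r3c4 is down to just 4 ⇒ r3c4=4.
Step 8. [r2c5∈{2,6}] col 5 places 6 nowhere but r2c5 ⇒ r2c5=6.
Step 9. [r2c4∈{2}] r2c4 is down to just 2. So r2c4=2.
Step 10. [r2c1∈{3,5}] row 2 places 3 nowhere but r2c1 ⇒ r2c1=3.
Step 11. [r3c6∈{1}] nothing but 1 survives at r3c6, so r3c6=1.
Step 12. [r4c4∈{6}] only 6 remains possible at r4c4 ⇒ r4c4=6.
Step 13. [r2c2∈{5}] only 5 remains possible at r2c2. So r2c2=5.
Step 14. [r6c2∈{4}] r6c2 is down to just 4, so r6c2=4.
Step 15. [r1c5∈{1}] r1c5 has the single candidate 1 ⇒ r1c5=1.
Step 16. [r2c6∈{4}] r2c6 is down to just 4 ⇒ r2c6=4.
Step 17. [r5c6∈{5}] nothing but 5 survives at r5c6 ⇒ r5c6=5.
Step 18. [r5c3∈{6}] nothing but 6 survives at r5c3 ⇒ r5c3=6.
Step 19. [r6c5∈{2}] nothing but 2 survives at r6c5 ⇒ r6c5=2.
Step 20. [r4c1∈{5}] r4c1 is down to just 5, so r4c1=5.
Step 21. [r6c1∈{1}] r6c1 has the single candidate 1 ⇒ r6c1=1.
Step 22. [r4c6∈{2}] r4c6 has the single candidate 2 ⇒ r4c6=2.
Step 23. [r1c3∈{2}] nothing but 2 survives at r1c3, so r1c3=2.
Step 24. [r4c3∈{4}] only 4 remains possible at r4c3, so r4c3=4.

Answer: 4 6 2 5 1 3 / 3 5 1 2 6 4 / 6 2 3 4 5 1 / 5 1 4 6 3 2 / 2 3 6 1 4 5 / 1 4 5 3 2 6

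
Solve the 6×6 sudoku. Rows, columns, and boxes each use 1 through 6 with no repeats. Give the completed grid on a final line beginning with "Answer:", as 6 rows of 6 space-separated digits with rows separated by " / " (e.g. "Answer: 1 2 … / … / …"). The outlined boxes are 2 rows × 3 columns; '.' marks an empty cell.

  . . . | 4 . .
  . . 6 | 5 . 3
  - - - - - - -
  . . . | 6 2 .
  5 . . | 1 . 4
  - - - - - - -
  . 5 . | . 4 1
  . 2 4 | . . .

Step 1. [r5c3∈{3}] only 3 remains possible at r5c3. So r5c3=3.
Step 2. [r6c1∈{1,6}] in row 6, 1 fits only at r6c1 ⇒ r6c1=1.
Step 3. [r6c5∈{3,5,6}] col 5 places 5 nowhere but r6c5 ⇒ r6c5=5.
Step 4. [r2c1∈{2,4}] in row 2, 2 fits only at r2c1 ⇒ r2c1=2.
Step 5. [r2c5∈{1}] only 1 remains possible at r2c5. So r2c5=1.
Step 6. [r1c1∈{3}] r1c1 is down to just 3. So r1c1=3.
Step 7. [r3c2∈{1,3,4}] across row 3, 3 lands solely at r3c2. So r3c2=3.
Step 8. [r1c3∈{1,5}] in row 1, 5 fits only at r1c3, so r1c3=5.
Step 9. [r1c5∈{6}] only 6 remains possible at r1c5. So r1c5=6.
Step 10. [r4c5∈{3}] only 3 remains possible at r4c5. So r4c5=3.
Step 11. [r4c3∈{2}] r4c3 is down to just 2. So r4c3=2.
Step 12. [r5c4∈{2}] r5c4 is down to just 2 ⇒ r5c4=2.
Step 13. [r1c6∈{2}] r1c6's peers cover all but 2 ⇒ r1c6=2.
Step 14. [r3c6∈{5}] r3c6 has the single candidate 5 ⇒ r3c6=5.
Step 15. [r3c3∈{1}] only 1 remains possible at r3c3, so r3c3=1.
Step 16. [r1c2∈{1}] r1c2 has the single candidate 1 ⇒ r1c2=1.
Step 17. [r6c6∈{6}] only 6 remains possible at r6c6, so r6c6=6.
Step 18. [r2c2∈{4}] r2c2 has the single candidate 4. So r2c2=4.
Step 19. [r6c4∈{3}] r6c4's peers cover all but 3, so r6c4=3.
Step 20. [r5c1∈{6}] r5c1's peers cover all but 6 ⇒ r5c1=6.
Step 21. [r3c1∈{4}] r3c1's peers cover all but 4. So r3c1=4.
Step 22. [r4c2∈{6}] r4c2's peers cover all but 6, so r4c2=6.

Answer: 3 1 5 4 6 2 / 2 4 6 5 1 3 / 4 3 1 6 2 5 / 5 6 2 1 3 4 / 6 5 3 2 4 1 / 1 2 4 3 5 6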